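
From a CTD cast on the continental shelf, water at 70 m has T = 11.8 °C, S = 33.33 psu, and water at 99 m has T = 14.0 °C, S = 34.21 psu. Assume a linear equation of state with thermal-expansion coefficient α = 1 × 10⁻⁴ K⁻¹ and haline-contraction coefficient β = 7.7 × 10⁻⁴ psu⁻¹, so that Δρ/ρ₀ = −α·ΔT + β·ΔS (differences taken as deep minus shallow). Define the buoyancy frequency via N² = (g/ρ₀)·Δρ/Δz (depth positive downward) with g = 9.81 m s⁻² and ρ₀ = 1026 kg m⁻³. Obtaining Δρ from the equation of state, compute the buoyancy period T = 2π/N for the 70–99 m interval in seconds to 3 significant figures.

505 s

ΔT = +2.2 K, ΔS = +0.88 psu (deep − shallow).
Δρ/ρ₀ = −αΔT + βΔS = -2.20 × 10⁻⁴ + 6.776 × 10⁻⁴ = 4.576 × 10⁻⁴, so Δρ ≈ 0.4695 kg m⁻³.
N² = (g/ρ₀)·Δρ/Δz = g·(Δρ/ρ₀)/Δz = 9.81 × 4.576 × 10⁻⁴ / 29 = 1.5480 × 10⁻⁴ s⁻².
N = √(1.5480 × 10⁻⁴) = 0.012442 rad s⁻¹ → T = 2π/N = 505.00 s ≈ 505 s.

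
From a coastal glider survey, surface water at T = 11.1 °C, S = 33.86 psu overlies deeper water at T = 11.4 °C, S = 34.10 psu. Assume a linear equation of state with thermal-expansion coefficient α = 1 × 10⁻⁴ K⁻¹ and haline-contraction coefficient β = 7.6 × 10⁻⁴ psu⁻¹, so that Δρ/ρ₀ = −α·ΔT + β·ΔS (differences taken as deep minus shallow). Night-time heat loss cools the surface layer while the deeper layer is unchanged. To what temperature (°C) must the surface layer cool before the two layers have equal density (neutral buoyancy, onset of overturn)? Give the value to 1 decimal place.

9.6 °C

Neutral buoyancy requires Δρ = 0, i.e. −α(T_deep − T_surf′) + β(S_deep − S_surf) = 0.
T_surf′ = T_deep − (β/α)·ΔS = 11.4 − (7.6 × 10⁻⁴/1 × 10⁻⁴)·(+0.24) = 9.576 °C.
Cooling required: 11.1 − (9.576) = 1.524 °C.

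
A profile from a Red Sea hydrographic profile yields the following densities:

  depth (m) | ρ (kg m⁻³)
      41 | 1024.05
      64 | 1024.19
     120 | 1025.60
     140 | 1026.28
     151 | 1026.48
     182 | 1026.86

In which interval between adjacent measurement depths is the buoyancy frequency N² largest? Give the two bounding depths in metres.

120–140 m

Compute the density gradient over each adjacent pair:
  41–64 m: Δρ/Δz = 0.14/23 = 6.1 × 10⁻³ kg m⁻⁴
  64–120 m: Δρ/Δz = 1.41/56 = 0.025 kg m⁻⁴
  120–140 m: Δρ/Δz = 0.68/20 = 0.034 kg m⁻⁴
  140–151 m: Δρ/Δz = 0.20/11 = 0.018 kg m⁻⁴
  151–182 m: Δρ/Δz = 0.38/31 = 0.012 kg m⁻⁴
The largest gradient is in the 120–140 m interval — the pycnocline.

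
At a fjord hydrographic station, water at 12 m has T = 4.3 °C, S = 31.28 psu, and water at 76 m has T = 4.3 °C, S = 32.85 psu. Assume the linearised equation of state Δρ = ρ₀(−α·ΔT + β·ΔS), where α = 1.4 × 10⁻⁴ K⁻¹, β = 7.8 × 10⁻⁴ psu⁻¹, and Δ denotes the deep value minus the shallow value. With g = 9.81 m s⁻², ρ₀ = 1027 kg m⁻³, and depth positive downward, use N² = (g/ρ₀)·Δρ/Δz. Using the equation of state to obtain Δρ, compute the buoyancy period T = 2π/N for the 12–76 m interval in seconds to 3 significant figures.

459 s

ΔT = +0.0 K, ΔS = +1.57 psu (deep − shallow).
Δρ/ρ₀ = −αΔT + βΔS = 0 + 1.2246 × 10⁻³ = 1.2246 × 10⁻³, so Δρ ≈ 1.258 kg m⁻³.
N² = (g/ρ₀)·Δρ/Δz = g·(Δρ/ρ₀)/Δz = 9.81 × 1.2246 × 10⁻³ / 64 = 1.8771 × 10⁻⁴ s⁻².
N = √(1.8771 × 10⁻⁴) = 0.013701 rad s⁻¹ → T = 2π/N = 458.59 s ≈ 459 s.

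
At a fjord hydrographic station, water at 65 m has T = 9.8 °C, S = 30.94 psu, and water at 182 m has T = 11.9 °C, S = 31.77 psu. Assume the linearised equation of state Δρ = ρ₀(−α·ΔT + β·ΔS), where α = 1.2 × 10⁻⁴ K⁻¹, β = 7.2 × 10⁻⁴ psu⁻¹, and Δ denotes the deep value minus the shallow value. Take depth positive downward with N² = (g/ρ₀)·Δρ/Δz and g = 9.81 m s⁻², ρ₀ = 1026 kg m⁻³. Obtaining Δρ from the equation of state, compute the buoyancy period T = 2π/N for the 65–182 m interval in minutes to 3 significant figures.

19.5 min

ΔT = +2.1 K, ΔS = +0.83 psu (deep − shallow).
Δρ/ρ₀ = −αΔT + βΔS = -2.52 × 10⁻⁴ + 5.976 × 10⁻⁴ = 3.456 × 10⁻⁴, so Δρ ≈ 0.3546 kg m⁻³.
N² = (g/ρ₀)·Δρ/Δz = g·(Δρ/ρ₀)/Δz = 9.81 × 3.456 × 10⁻⁴ / 117 = 2.8977 × 10⁻⁵ s⁻².
N = √(2.8977 × 10⁻⁵) = 5.3830 × 10⁻³ rad s⁻¹ → T = 2π/N = 1.1672 × 10³ s = 19.453 min ≈ 19.5 min.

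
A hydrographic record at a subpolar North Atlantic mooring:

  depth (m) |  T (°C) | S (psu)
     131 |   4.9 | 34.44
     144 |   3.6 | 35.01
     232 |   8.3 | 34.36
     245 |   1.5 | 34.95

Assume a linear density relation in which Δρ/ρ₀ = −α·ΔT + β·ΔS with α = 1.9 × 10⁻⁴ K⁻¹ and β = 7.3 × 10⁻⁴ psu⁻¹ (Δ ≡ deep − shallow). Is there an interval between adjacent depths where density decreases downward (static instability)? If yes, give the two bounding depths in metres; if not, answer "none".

144–232 m

Evaluate Δρ/ρ₀ = −αΔT + βΔS across each adjacent pair:
  131–144 m: −αΔT+βΔS = −(1.9 × 10⁻⁴)(-1.3)+(7.3 × 10⁻⁴)(+0.57) = 6.6 × 10⁻⁴ → stable
  144–232 m: −αΔT+βΔS = −(1.9 × 10⁻⁴)(+4.7)+(7.3 × 10⁻⁴)(-0.65) = -1.4 × 10⁻³ → UNSTABLE
  232–245 m: −αΔT+βΔS = −(1.9 × 10⁻⁴)(-6.8)+(7.3 × 10⁻⁴)(+0.59) = 1.7 × 10⁻³ → stable
The 144–232 m interval has Δρ < 0: lighter water underlies denser water.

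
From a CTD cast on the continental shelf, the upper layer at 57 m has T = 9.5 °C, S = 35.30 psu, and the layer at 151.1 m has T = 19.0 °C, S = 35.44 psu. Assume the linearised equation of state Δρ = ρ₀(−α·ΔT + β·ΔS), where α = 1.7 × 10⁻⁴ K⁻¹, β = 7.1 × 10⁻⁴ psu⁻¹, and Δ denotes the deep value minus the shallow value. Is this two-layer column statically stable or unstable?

unstable

ΔT = 19.0 − 9.5 = +9.5 K and ΔS = 35.44 − 35.30 = +0.14 psu (deep − shallow).
−αΔT = -1.615 × 10⁻³; βΔS = 9.94 × 10⁻⁵; sum Δρ/ρ₀ = -1.5156 × 10⁻³.
Δρ/ρ₀ < 0, so Δρ < 0: deeper water is lighter → statically unstable; the column would overturn.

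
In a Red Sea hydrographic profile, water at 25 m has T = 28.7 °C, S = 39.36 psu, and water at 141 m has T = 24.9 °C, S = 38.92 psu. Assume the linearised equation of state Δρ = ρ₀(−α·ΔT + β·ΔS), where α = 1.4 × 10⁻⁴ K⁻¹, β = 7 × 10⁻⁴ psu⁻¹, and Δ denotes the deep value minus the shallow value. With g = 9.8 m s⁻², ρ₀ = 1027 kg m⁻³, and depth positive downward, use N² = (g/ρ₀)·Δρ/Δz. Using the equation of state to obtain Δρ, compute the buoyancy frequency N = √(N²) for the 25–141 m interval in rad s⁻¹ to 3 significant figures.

4.35 × 10⁻³ rad s⁻¹

ΔT = -3.8 K, ΔS = -0.44 psu (deep − shallow).
Δρ/ρ₀ = −αΔT + βΔS = 5.32 × 10⁻⁴ − 3.08 × 10⁻⁴ = 2.24 × 10⁻⁴, so Δρ ≈ 0.2300 kg m⁻³.
N² = (g/ρ₀)·Δρ/Δz = g·(Δρ/ρ₀)/Δz = 9.8 × 2.24 × 10⁻⁴ / 116 = 1.8924 × 10⁻⁵ s⁻².
N = √(1.8924 × 10⁻⁵) = 4.3502 × 10⁻³ rad s⁻¹ ≈ 4.35 × 10⁻³ rad s⁻¹.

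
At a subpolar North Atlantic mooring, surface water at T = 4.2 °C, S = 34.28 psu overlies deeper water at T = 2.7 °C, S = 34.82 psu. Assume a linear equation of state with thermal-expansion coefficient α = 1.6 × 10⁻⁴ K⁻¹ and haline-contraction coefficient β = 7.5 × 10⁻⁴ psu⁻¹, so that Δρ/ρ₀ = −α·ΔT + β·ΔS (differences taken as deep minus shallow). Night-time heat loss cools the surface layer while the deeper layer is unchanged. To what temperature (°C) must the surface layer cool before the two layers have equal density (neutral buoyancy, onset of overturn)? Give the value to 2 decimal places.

Neutral buoyancy requires Δρ = 0, i.e. −α(T_deep − T_surf′) + β(S_deep − S_surf) = 0.
T_surf′ = T_deep − (β/α)·ΔS = 2.7 − (7.5 × 10⁻⁴/1.6 × 10⁻⁴)·(+0.54) = 0.1688 °C.
Cooling required: 4.2 − (0.1688) = 4.0312 °C.

0.17 °C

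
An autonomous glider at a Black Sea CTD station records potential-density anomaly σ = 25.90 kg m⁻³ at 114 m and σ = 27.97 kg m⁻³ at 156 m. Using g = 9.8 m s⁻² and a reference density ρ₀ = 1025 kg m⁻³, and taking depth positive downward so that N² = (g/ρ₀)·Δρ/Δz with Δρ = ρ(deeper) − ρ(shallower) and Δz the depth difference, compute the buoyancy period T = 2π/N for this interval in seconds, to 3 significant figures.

Δρ = 1027.97 − 1025.90 = 2.07 kg m⁻³ over Δz = 156 − 114 = 42 m.
N² = (9.8/1025) × (2.07/42) = 4.7122 × 10⁻⁴ s⁻².
N = √(4.7122 × 10⁻⁴) = 0.021708 rad s⁻¹, so T = 2π/N = 289.44 s ≈ 289 s.
Since Δρ > 0 the layer is stably stratified.

289 s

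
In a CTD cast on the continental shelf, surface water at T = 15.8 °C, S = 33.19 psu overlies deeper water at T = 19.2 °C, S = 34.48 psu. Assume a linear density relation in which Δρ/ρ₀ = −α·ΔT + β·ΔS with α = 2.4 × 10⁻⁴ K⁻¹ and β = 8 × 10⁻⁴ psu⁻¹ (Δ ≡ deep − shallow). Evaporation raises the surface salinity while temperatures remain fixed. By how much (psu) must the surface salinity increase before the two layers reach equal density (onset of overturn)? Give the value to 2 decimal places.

Neutral buoyancy requires −α(T_deep − T_surf) + β(S_deep − S_surf′) = 0.
S_surf′ = S_deep − (α/β)·ΔT = 34.48 − (2.4 × 10⁻⁴/8 × 10⁻⁴)·(+3.4) = 33.4600 psu.
Increase required: 33.4600 − 33.19 = 0.2700 psu.

0.27 psu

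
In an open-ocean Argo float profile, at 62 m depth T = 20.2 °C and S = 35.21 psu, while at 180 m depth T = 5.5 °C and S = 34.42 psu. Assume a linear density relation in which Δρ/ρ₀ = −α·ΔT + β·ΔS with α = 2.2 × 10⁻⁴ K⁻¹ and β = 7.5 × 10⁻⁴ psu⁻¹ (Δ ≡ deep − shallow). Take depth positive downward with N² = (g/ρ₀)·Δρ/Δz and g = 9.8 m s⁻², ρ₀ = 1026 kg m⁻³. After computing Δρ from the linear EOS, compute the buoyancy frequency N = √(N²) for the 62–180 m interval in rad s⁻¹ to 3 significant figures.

ΔT = -14.7 K, ΔS = -0.79 psu (deep − shallow).
Δρ/ρ₀ = −αΔT + βΔS = 3.234 × 10⁻³ − 5.925 × 10⁻⁴ = 2.6415 × 10⁻³, so Δρ ≈ 2.710 kg m⁻³.
N² = (g/ρ₀)·Δρ/Δz = g·(Δρ/ρ₀)/Δz = 9.8 × 2.6415 × 10⁻³ / 118 = 2.1938 × 10⁻⁴ s⁻².
N = √(2.1938 × 10⁻⁴) = 0.014811 rad s⁻¹ ≈ 0.0148 rad s⁻¹.

0.0148 rad s⁻¹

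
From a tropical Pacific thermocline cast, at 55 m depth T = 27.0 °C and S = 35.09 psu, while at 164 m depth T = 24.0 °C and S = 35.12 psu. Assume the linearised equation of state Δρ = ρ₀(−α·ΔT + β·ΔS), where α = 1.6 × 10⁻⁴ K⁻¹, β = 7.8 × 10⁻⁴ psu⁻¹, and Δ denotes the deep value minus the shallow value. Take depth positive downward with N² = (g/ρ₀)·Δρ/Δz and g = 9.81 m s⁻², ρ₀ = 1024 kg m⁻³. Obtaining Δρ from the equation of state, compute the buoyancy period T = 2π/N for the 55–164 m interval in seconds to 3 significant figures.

ΔT = -3.0 K, ΔS = +0.03 psu (deep − shallow).
Δρ/ρ₀ = −αΔT + βΔS = 4.80 × 10⁻⁴ + 2.34 × 10⁻⁵ = 5.034 × 10⁻⁴, so Δρ ≈ 0.5155 kg m⁻³.
N² = (g/ρ₀)·Δρ/Δz = g·(Δρ/ρ₀)/Δz = 9.81 × 5.034 × 10⁻⁴ / 109 = 4.5306 × 10⁻⁵ s⁻².
N = √(4.5306 × 10⁻⁵) = 6.7310 × 10⁻³ rad s⁻¹ → T = 2π/N = 933.47 s ≈ 933 s.

933 s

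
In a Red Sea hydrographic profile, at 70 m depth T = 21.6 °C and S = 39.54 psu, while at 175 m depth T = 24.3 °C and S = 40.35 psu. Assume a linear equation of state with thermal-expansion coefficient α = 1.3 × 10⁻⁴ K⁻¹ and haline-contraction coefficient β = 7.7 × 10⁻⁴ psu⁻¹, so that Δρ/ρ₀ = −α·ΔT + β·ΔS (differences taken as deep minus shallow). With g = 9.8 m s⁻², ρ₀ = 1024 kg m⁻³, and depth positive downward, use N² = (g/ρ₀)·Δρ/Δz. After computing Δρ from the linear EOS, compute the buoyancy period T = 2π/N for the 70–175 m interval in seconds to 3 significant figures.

1.25 × 10³ s

ΔT = +2.7 K, ΔS = +0.81 psu (deep − shallow).
Δρ/ρ₀ = −αΔT + βΔS = -3.51 × 10⁻⁴ + 6.237 × 10⁻⁴ = 2.727 × 10⁻⁴, so Δρ ≈ 0.2792 kg m⁻³.
N² = (g/ρ₀)·Δρ/Δz = g·(Δρ/ρ₀)/Δz = 9.8 × 2.727 × 10⁻⁴ / 105 = 2.5452 × 10⁻⁵ s⁻².
N = √(2.5452 × 10⁻⁵) = 5.0450 × 10⁻³ rad s⁻¹ → T = 2π/N = 1.2454 × 10³ s ≈ 1.25 × 10³ s.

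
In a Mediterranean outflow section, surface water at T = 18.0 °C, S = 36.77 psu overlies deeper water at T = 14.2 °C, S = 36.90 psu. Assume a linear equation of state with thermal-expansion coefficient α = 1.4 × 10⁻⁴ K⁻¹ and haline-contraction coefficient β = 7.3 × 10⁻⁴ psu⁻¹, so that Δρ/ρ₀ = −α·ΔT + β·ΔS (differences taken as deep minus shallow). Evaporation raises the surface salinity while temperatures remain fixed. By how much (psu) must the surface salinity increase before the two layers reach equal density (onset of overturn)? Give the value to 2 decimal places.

0.86 psu

Neutral buoyancy requires −α(T_deep − T_surf) + β(S_deep − S_surf′) = 0.
S_surf′ = S_deep − (α/β)·ΔT = 36.90 − (1.4 × 10⁻⁴/7.3 × 10⁻⁴)·(-3.8) = 37.6288 psu.
Increase required: 37.6288 − 36.77 = 0.8588 psu.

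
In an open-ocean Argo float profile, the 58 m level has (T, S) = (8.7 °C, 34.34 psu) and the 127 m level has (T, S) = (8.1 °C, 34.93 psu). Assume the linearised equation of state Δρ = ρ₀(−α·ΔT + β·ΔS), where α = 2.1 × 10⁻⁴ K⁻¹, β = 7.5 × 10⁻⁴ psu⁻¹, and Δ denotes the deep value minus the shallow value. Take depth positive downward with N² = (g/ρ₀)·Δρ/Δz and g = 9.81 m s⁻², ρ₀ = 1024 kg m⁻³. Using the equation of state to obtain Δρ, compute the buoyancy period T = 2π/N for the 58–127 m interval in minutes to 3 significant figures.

11.6 min

ΔT = -0.6 K, ΔS = +0.59 psu (deep − shallow).
Δρ/ρ₀ = −αΔT + βΔS = 1.26 × 10⁻⁴ + 4.425 × 10⁻⁴ = 5.685 × 10⁻⁴, so Δρ ≈ 0.5821 kg m⁻³.
N² = (g/ρ₀)·Δρ/Δz = g·(Δρ/ρ₀)/Δz = 9.81 × 5.685 × 10⁻⁴ / 69 = 8.0826 × 10⁻⁵ s⁻².
N = √(8.0826 × 10⁻⁵) = 8.9903 × 10⁻³ rad s⁻¹ → T = 2π/N = 698.88 s = 11.648 min ≈ 11.6 min.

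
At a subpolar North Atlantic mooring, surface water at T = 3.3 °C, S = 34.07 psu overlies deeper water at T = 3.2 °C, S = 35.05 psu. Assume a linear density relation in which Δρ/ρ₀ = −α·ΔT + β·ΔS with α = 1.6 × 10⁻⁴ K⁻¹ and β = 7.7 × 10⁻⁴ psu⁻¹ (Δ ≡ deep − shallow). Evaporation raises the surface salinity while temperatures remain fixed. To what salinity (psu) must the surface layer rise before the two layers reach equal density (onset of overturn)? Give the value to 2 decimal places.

35.07 psu

Neutral buoyancy requires −α(T_deep − T_surf) + β(S_deep − S_surf′) = 0.
S_surf′ = S_deep − (α/β)·ΔT = 35.05 − (1.6 × 10⁻⁴/7.7 × 10⁻⁴)·(-0.1) = 35.0708 psu.
Increase required: 35.0708 − 34.07 = 1.0008 psu.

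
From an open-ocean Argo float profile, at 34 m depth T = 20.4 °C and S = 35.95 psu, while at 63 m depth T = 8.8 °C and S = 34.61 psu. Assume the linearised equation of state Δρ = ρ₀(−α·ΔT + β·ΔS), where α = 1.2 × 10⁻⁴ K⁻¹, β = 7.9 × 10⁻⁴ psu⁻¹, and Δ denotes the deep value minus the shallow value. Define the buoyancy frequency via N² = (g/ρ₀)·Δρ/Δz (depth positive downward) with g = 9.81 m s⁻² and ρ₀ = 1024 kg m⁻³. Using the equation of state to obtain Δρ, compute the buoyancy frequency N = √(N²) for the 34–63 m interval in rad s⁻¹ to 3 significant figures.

0.0106 rad s⁻¹

ΔT = -11.6 K, ΔS = -1.34 psu (deep − shallow).
Δρ/ρ₀ = −αΔT + βΔS = 1.392 × 10⁻³ − 1.0586 × 10⁻³ = 3.334 × 10⁻⁴, so Δρ ≈ 0.3414 kg m⁻³.
N² = (g/ρ₀)·Δρ/Δz = g·(Δρ/ρ₀)/Δz = 9.81 × 3.334 × 10⁻⁴ / 29 = 1.1278 × 10⁻⁴ s⁻².
N = √(1.1278 × 10⁻⁴) = 0.010620 rad s⁻¹ ≈ 0.0106 rad s⁻¹.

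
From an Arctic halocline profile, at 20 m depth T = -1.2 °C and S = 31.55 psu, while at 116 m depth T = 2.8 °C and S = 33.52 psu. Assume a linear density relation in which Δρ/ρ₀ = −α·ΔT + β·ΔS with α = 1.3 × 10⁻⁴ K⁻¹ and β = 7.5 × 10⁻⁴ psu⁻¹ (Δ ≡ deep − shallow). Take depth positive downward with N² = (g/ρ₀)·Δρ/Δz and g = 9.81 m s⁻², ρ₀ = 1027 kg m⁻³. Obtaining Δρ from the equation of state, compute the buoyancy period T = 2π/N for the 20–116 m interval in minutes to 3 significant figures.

10.6 min

ΔT = +4.0 K, ΔS = +1.97 psu (deep − shallow).
Δρ/ρ₀ = −αΔT + βΔS = -5.20 × 10⁻⁴ + 1.4775 × 10⁻³ = 9.575 × 10⁻⁴, so Δρ ≈ 0.9834 kg m⁻³.
N² = (g/ρ₀)·Δρ/Δz = g·(Δρ/ρ₀)/Δz = 9.81 × 9.575 × 10⁻⁴ / 96 = 9.7845 × 10⁻⁵ s⁻².
N = √(9.7845 × 10⁻⁵) = 9.8917 × 10⁻³ rad s⁻¹ → T = 2π/N = 635.20 s = 10.587 min ≈ 10.6 min.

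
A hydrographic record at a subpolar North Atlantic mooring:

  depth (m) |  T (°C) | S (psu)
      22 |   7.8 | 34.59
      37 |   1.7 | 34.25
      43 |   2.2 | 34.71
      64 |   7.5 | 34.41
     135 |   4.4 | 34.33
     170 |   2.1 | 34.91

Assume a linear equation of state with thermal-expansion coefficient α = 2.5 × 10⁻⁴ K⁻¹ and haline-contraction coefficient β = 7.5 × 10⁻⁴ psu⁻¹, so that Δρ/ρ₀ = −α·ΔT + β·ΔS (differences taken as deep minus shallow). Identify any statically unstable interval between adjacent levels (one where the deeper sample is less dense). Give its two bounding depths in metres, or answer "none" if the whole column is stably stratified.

Evaluate Δρ/ρ₀ = −αΔT + βΔS across each adjacent pair:
  22–37 m: −αΔT+βΔS = −(2.5 × 10⁻⁴)(-6.1)+(7.5 × 10⁻⁴)(-0.34) = 1.3 × 10⁻³ → stable
  37–43 m: −αΔT+βΔS = −(2.5 × 10⁻⁴)(+0.5)+(7.5 × 10⁻⁴)(+0.46) = 2.2 × 10⁻⁴ → stable
  43–64 m: −αΔT+βΔS = −(2.5 × 10⁻⁴)(+5.3)+(7.5 × 10⁻⁴)(-0.30) = -1.5 × 10⁻³ → UNSTABLE
  64–135 m: −αΔT+βΔS = −(2.5 × 10⁻⁴)(-3.1)+(7.5 × 10⁻⁴)(-0.08) = 7.2 × 10⁻⁴ → stable
  135–170 m: −αΔT+βΔS = −(2.5 × 10⁻⁴)(-2.3)+(7.5 × 10⁻⁴)(+0.58) = 1.0 × 10⁻³ → stable
The 43–64 m interval has Δρ < 0: lighter water underlies denser water.

43–64 m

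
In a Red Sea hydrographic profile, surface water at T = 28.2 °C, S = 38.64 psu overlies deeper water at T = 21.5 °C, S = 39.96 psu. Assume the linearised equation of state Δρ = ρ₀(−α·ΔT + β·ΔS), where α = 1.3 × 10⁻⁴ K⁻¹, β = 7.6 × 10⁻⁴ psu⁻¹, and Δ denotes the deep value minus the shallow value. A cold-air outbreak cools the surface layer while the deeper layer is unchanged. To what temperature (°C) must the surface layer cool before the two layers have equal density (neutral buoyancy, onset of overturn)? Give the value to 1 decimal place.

Neutral buoyancy requires Δρ = 0, i.e. −α(T_deep − T_surf′) + β(S_deep − S_surf) = 0.
T_surf′ = T_deep − (β/α)·ΔS = 21.5 − (7.6 × 10⁻⁴/1.3 × 10⁻⁴)·(+1.32) = 13.783 °C.
Cooling required: 28.2 − (13.783) = 14.417 °C.

13.8 °C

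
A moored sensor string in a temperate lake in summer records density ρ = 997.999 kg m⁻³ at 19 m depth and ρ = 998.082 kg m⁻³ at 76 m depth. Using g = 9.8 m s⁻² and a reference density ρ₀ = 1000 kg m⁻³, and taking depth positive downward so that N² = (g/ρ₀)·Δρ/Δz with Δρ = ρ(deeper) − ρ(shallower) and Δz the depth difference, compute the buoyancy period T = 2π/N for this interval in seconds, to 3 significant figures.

Δρ = 998.082 − 997.999 = 0.083 kg m⁻³ over Δz = 76 − 19 = 57 m.
N² = (9.8/1000) × (0.083/57) = 1.4270 × 10⁻⁵ s⁻².
N = √(1.4270 × 10⁻⁵) = 3.7776 × 10⁻³ rad s⁻¹, so T = 2π/N = 1.6633 × 10³ s ≈ 1.66 × 10³ s.
Since Δρ > 0 the layer is stably stratified.

1.66 × 10³ s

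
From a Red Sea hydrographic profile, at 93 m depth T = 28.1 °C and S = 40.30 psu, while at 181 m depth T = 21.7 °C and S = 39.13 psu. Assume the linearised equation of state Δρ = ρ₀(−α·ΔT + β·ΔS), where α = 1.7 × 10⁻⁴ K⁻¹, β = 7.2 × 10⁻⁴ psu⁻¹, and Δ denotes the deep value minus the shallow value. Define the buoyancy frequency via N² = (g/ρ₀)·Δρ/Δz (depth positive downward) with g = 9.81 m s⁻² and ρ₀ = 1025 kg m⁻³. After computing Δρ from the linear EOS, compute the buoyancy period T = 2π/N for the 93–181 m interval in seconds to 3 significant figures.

ΔT = -6.4 K, ΔS = -1.17 psu (deep − shallow).
Δρ/ρ₀ = −αΔT + βΔS = 1.088 × 10⁻³ − 8.424 × 10⁻⁴ = 2.456 × 10⁻⁴, so Δρ ≈ 0.2517 kg m⁻³.
N² = (g/ρ₀)·Δρ/Δz = g·(Δρ/ρ₀)/Δz = 9.81 × 2.456 × 10⁻⁴ / 88 = 2.7379 × 10⁻⁵ s⁻².
N = √(2.7379 × 10⁻⁵) = 5.2325 × 10⁻³ rad s⁻¹ → T = 2π/N = 1.2008 × 10³ s ≈ 1.20 × 10³ s.

1.20 × 10³ s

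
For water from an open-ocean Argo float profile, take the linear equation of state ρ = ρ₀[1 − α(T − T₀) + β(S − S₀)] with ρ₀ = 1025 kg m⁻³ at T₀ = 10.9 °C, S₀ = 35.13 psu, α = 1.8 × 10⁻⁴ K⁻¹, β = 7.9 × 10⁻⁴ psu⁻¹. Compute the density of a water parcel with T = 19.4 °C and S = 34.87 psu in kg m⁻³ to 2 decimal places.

T − T₀ = +8.5 K, S − S₀ = -0.26 psu.
Bracket = 1 − α·(+8.5) + β·(-0.26) = 1 + (-1.7354 × 10⁻³) = 0.9982646.
ρ = 1025 × 0.9982646 = 1023.22 kg m⁻³.

1023.22 kg m⁻³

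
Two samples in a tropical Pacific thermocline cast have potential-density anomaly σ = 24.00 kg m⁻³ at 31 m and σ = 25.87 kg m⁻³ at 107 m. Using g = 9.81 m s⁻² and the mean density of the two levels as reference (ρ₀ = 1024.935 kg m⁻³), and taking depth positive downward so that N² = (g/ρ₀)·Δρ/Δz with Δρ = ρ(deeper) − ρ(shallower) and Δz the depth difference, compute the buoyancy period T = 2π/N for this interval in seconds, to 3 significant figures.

409 s

Δρ = 1025.87 − 1024.00 = 1.87 kg m⁻³ over Δz = 107 − 31 = 76 m.
N² = (9.81/1024.935) × (1.87/76) = 2.3551 × 10⁻⁴ s⁻².
N = √(2.3551 × 10⁻⁴) = 0.015346 rad s⁻¹, so T = 2π/N = 409.43 s ≈ 409 s.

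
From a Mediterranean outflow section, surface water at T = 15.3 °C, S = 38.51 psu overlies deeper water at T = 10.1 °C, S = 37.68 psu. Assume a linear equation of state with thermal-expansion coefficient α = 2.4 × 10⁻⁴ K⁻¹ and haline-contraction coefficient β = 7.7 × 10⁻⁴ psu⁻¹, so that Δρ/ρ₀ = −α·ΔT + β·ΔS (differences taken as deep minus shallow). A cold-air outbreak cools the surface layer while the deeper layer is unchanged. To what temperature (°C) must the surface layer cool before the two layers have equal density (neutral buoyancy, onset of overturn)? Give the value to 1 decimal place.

Neutral buoyancy requires Δρ = 0, i.e. −α(T_deep − T_surf′) + β(S_deep − S_surf) = 0.
T_surf′ = T_deep − (β/α)·ΔS = 10.1 − (7.7 × 10⁻⁴/2.4 × 10⁻⁴)·(-0.83) = 12.763 °C.
Cooling required: 15.3 − (12.763) = 2.537 °C.

12.8 °C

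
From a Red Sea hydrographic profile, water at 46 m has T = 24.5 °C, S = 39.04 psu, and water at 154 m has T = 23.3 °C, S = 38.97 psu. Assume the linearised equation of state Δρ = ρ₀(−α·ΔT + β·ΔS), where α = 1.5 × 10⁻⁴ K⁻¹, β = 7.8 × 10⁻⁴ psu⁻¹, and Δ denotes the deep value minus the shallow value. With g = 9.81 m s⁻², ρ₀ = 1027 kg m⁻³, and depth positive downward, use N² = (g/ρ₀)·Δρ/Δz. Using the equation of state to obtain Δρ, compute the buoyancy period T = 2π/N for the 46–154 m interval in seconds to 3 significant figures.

1.86 × 10³ s

ΔT = -1.2 K, ΔS = -0.07 psu (deep − shallow).
Δρ/ρ₀ = −αΔT + βΔS = 1.80 × 10⁻⁴ − 5.46 × 10⁻⁵ = 1.254 × 10⁻⁴, so Δρ ≈ 0.1288 kg m⁻³.
N² = (g/ρ₀)·Δρ/Δz = g·(Δρ/ρ₀)/Δz = 9.81 × 1.254 × 10⁻⁴ / 108 = 1.1390 × 10⁻⁵ s⁻².
N = √(1.1390 × 10⁻⁵) = 3.3749 × 10⁻³ rad s⁻¹ → T = 2π/N = 1.8617 × 10³ s ≈ 1.86 × 10³ s.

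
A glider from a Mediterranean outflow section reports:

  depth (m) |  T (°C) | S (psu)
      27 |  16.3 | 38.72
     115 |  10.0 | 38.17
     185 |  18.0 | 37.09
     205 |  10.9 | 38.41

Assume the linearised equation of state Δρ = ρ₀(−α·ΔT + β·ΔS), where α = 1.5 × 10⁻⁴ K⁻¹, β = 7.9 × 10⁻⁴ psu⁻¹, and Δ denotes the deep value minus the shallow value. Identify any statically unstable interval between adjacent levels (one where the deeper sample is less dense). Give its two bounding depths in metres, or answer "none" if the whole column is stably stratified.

115–185 m

Evaluate Δρ/ρ₀ = −αΔT + βΔS across each adjacent pair:
  27–115 m: −αΔT+βΔS = −(1.5 × 10⁻⁴)(-6.3)+(7.9 × 10⁻⁴)(-0.55) = 5.1 × 10⁻⁴ → stable
  115–185 m: −αΔT+βΔS = −(1.5 × 10⁻⁴)(+8.0)+(7.9 × 10⁻⁴)(-1.08) = -2.1 × 10⁻³ → UNSTABLE
  185–205 m: −αΔT+βΔS = −(1.5 × 10⁻⁴)(-7.1)+(7.9 × 10⁻⁴)(+1.32) = 2.1 × 10⁻³ → stable
The 115–185 m interval has Δρ < 0: lighter water underlies denser water.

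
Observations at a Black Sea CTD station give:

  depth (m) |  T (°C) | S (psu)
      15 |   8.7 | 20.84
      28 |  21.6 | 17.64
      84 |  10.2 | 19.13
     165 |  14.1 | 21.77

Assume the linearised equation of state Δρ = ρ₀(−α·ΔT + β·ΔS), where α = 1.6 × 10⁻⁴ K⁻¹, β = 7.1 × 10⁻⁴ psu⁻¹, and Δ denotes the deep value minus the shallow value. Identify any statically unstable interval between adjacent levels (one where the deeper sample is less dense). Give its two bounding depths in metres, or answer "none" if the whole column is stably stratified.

15–28 m

Evaluate Δρ/ρ₀ = −αΔT + βΔS across each adjacent pair:
  15–28 m: −αΔT+βΔS = −(1.6 × 10⁻⁴)(+12.9)+(7.1 × 10⁻⁴)(-3.20) = -4.3 × 10⁻³ → UNSTABLE
  28–84 m: −αΔT+βΔS = −(1.6 × 10⁻⁴)(-11.4)+(7.1 × 10⁻⁴)(+1.49) = 2.9 × 10⁻³ → stable
  84–165 m: −αΔT+βΔS = −(1.6 × 10⁻⁴)(+3.9)+(7.1 × 10⁻⁴)(+2.64) = 1.3 × 10⁻³ → stable
The 15–28 m interval has Δρ < 0: lighter water underlies denser water.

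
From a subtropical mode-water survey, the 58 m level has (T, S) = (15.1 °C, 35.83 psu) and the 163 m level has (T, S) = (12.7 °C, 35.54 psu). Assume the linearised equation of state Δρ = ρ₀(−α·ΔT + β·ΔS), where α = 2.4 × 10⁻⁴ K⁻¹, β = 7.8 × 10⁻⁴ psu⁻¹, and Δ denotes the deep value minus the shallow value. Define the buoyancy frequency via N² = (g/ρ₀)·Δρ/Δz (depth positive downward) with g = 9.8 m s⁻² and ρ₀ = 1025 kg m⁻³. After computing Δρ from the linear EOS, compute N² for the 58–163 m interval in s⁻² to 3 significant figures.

3.26 × 10⁻⁵ s⁻²

ΔT = -2.4 K, ΔS = -0.29 psu (deep − shallow).
Δρ/ρ₀ = −αΔT + βΔS = 5.76 × 10⁻⁴ − 2.262 × 10⁻⁴ = 3.498 × 10⁻⁴, so Δρ ≈ 0.3585 kg m⁻³.
N² = (g/ρ₀)·Δρ/Δz = g·(Δρ/ρ₀)/Δz = 9.8 × 3.498 × 10⁻⁴ / 105 = 3.2648 × 10⁻⁵ s⁻² ≈ 3.26 × 10⁻⁵ s⁻².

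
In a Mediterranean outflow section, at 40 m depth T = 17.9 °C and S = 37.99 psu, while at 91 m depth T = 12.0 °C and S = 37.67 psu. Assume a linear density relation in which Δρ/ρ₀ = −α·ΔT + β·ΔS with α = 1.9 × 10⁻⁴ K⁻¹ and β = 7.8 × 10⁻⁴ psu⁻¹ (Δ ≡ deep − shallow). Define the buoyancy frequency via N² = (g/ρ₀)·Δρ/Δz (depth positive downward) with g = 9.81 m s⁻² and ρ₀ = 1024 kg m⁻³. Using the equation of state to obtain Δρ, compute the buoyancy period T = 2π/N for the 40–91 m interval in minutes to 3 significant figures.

8.09 min

ΔT = -5.9 K, ΔS = -0.32 psu (deep − shallow).
Δρ/ρ₀ = −αΔT + βΔS = 1.121 × 10⁻³ − 2.496 × 10⁻⁴ = 8.714 × 10⁻⁴, so Δρ ≈ 0.8923 kg m⁻³.
N² = (g/ρ₀)·Δρ/Δz = g·(Δρ/ρ₀)/Δz = 9.81 × 8.714 × 10⁻⁴ / 51 = 1.6762 × 10⁻⁴ s⁻².
N = √(1.6762 × 10⁻⁴) = 0.012947 rad s⁻¹ → T = 2π/N = 485.30 s = 8.0883 min ≈ 8.09 min.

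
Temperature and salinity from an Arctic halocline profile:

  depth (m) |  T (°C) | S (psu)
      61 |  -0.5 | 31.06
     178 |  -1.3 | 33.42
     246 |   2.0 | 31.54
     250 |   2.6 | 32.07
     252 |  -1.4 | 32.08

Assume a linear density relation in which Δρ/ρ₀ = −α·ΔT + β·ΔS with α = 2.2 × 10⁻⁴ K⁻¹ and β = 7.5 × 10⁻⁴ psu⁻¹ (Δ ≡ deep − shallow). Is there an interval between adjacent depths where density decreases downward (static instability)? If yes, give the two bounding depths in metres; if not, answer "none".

178–246 m

Evaluate Δρ/ρ₀ = −αΔT + βΔS across each adjacent pair:
  61–178 m: −αΔT+βΔS = −(2.2 × 10⁻⁴)(-0.8)+(7.5 × 10⁻⁴)(+2.36) = 1.9 × 10⁻³ → stable
  178–246 m: −αΔT+βΔS = −(2.2 × 10⁻⁴)(+3.3)+(7.5 × 10⁻⁴)(-1.88) = -2.1 × 10⁻³ → UNSTABLE
  246–250 m: −αΔT+βΔS = −(2.2 × 10⁻⁴)(+0.6)+(7.5 × 10⁻⁴)(+0.53) = 2.7 × 10⁻⁴ → stable
  250–252 m: −αΔT+βΔS = −(2.2 × 10⁻⁴)(-4.0)+(7.5 × 10⁻⁴)(+0.01) = 8.9 × 10⁻⁴ → stable
The 178–246 m interval has Δρ < 0: lighter water underlies denser water.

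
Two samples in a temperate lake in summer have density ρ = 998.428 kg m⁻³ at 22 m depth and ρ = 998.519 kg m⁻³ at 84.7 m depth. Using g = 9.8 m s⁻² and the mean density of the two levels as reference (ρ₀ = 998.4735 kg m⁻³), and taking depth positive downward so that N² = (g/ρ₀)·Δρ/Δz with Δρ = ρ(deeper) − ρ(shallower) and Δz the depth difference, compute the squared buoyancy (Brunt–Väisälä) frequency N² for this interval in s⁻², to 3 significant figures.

1.42 × 10⁻⁵ s⁻²

Δρ = 998.519 − 998.428 = 0.091 kg m⁻³ over Δz = 84.7 − 22 = 62.7 m.
N² = (9.8/998.4735) × (0.091/62.7) = 1.4245 × 10⁻⁵ s⁻² ≈ 1.42 × 10⁻⁵ s⁻².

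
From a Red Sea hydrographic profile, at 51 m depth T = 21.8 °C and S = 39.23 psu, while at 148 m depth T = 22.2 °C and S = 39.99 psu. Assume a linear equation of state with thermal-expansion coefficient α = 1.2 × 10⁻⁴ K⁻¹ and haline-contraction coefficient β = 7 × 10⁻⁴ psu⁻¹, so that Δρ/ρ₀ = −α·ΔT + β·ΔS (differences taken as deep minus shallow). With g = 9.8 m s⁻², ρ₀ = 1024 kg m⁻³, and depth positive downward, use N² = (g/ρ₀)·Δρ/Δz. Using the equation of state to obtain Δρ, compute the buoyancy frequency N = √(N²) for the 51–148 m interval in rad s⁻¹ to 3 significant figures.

6.99 × 10⁻³ rad s⁻¹

ΔT = +0.4 K, ΔS = +0.76 psu (deep − shallow).
Δρ/ρ₀ = −αΔT + βΔS = -4.80 × 10⁻⁵ + 5.32 × 10⁻⁴ = 4.84 × 10⁻⁴, so Δρ ≈ 0.4956 kg m⁻³.
N² = (g/ρ₀)·Δρ/Δz = g·(Δρ/ρ₀)/Δz = 9.8 × 4.84 × 10⁻⁴ / 97 = 4.8899 × 10⁻⁵ s⁻².
N = √(4.8899 × 10⁻⁵) = 6.9928 × 10⁻³ rad s⁻¹ ≈ 6.99 × 10⁻³ rad s⁻¹.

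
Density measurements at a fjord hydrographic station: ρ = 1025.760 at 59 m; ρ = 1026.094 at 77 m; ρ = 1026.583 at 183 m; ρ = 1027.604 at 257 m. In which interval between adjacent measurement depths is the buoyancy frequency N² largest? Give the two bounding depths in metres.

Compute the density gradient over each adjacent pair:
  59–77 m: Δρ/Δz = 0.334/18 = 0.019 kg m⁻⁴
  77–183 m: Δρ/Δz = 0.489/106 = 4.6 × 10⁻³ kg m⁻⁴
  183–257 m: Δρ/Δz = 1.021/74 = 0.014 kg m⁻⁴
The largest gradient is in the 59–77 m interval — the pycnocline.

59–77 m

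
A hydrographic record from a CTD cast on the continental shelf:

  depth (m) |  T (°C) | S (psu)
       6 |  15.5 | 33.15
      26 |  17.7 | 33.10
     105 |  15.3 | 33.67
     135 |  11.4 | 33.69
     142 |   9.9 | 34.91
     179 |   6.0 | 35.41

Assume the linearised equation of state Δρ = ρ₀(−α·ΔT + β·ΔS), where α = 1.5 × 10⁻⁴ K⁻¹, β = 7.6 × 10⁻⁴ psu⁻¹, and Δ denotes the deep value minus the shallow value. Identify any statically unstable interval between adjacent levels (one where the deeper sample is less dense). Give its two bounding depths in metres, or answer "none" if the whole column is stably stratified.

Evaluate Δρ/ρ₀ = −αΔT + βΔS across each adjacent pair:
  6–26 m: −αΔT+βΔS = −(1.5 × 10⁻⁴)(+2.2)+(7.6 × 10⁻⁴)(-0.05) = -3.7 × 10⁻⁴ → UNSTABLE
  26–105 m: −αΔT+βΔS = −(1.5 × 10⁻⁴)(-2.4)+(7.6 × 10⁻⁴)(+0.57) = 7.9 × 10⁻⁴ → stable
  105–135 m: −αΔT+βΔS = −(1.5 × 10⁻⁴)(-3.9)+(7.6 × 10⁻⁴)(+0.02) = 6.0 × 10⁻⁴ → stable
  135–142 m: −αΔT+βΔS = −(1.5 × 10⁻⁴)(-1.5)+(7.6 × 10⁻⁴)(+1.22) = 1.2 × 10⁻³ → stable
  142–179 m: −αΔT+βΔS = −(1.5 × 10⁻⁴)(-3.9)+(7.6 × 10⁻⁴)(+0.50) = 9.6 × 10⁻⁴ → stable
The 6–26 m interval has Δρ < 0: lighter water underlies denser water.

6–26 m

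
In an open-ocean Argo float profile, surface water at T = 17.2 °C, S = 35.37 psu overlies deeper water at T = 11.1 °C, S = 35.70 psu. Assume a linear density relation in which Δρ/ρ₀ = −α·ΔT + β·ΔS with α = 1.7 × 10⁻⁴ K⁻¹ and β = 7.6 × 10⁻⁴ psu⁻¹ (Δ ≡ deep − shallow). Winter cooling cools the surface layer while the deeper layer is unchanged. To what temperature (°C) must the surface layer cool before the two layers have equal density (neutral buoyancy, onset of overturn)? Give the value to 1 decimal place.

Neutral buoyancy requires Δρ = 0, i.e. −α(T_deep − T_surf′) + β(S_deep − S_surf) = 0.
T_surf′ = T_deep − (β/α)·ΔS = 11.1 − (7.6 × 10⁻⁴/1.7 × 10⁻⁴)·(+0.33) = 9.625 °C.
Cooling required: 17.2 − (9.625) = 7.575 °C.

9.6 °C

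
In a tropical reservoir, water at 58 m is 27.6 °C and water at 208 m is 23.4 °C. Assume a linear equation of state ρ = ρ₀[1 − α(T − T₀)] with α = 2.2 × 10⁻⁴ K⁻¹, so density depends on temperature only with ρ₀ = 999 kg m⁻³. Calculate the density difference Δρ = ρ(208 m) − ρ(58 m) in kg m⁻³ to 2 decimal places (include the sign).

ΔT = -4.2 K, Δρ/ρ₀ = −αΔT = 9.24 × 10⁻⁴.
Δρ = 999 × (9.24 × 10⁻⁴) = +0.92 kg m⁻³.
Positive Δρ: denser below, stable.

+0.92 kg m⁻³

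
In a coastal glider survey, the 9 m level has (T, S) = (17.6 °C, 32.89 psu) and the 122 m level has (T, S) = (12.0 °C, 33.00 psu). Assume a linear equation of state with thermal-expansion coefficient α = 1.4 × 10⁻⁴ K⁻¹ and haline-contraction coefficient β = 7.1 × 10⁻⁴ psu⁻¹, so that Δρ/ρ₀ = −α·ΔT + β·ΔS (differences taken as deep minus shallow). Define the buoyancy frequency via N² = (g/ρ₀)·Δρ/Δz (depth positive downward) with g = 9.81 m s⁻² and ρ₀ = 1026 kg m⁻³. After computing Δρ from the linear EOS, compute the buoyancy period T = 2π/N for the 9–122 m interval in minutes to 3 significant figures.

ΔT = -5.6 K, ΔS = +0.11 psu (deep − shallow).
Δρ/ρ₀ = −αΔT + βΔS = 7.84 × 10⁻⁴ + 7.81 × 10⁻⁵ = 8.621 × 10⁻⁴, so Δρ ≈ 0.8845 kg m⁻³.
N² = (g/ρ₀)·Δρ/Δz = g·(Δρ/ρ₀)/Δz = 9.81 × 8.621 × 10⁻⁴ / 113 = 7.4842 × 10⁻⁵ s⁻².
N = √(7.4842 × 10⁻⁵) = 8.6511 × 10⁻³ rad s⁻¹ → T = 2π/N = 726.29 s = 12.105 min ≈ 12.1 min.

12.1 min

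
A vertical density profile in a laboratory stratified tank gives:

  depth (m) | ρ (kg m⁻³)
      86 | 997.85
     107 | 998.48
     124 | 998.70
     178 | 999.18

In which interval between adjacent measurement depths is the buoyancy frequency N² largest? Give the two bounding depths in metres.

Compute the density gradient over each adjacent pair:
  86–107 m: Δρ/Δz = 0.63/21 = 0.030 kg m⁻⁴
  107–124 m: Δρ/Δz = 0.22/17 = 0.013 kg m⁻⁴
  124–178 m: Δρ/Δz = 0.48/54 = 8.9 × 10⁻³ kg m⁻⁴
The largest gradient is in the 86–107 m interval — the pycnocline.

86–107 m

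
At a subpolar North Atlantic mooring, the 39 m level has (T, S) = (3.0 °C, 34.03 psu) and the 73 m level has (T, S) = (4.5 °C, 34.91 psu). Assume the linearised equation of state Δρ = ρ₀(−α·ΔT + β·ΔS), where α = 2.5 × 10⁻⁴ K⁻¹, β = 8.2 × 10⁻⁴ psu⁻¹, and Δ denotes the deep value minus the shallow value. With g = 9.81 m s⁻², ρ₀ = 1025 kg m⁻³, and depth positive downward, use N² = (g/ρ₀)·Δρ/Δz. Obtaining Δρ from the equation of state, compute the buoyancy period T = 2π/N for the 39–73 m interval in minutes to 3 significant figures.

10.5 min

ΔT = +1.5 K, ΔS = +0.88 psu (deep − shallow).
Δρ/ρ₀ = −αΔT + βΔS = -3.75 × 10⁻⁴ + 7.216 × 10⁻⁴ = 3.466 × 10⁻⁴, so Δρ ≈ 0.3553 kg m⁻³.
N² = (g/ρ₀)·Δρ/Δz = g·(Δρ/ρ₀)/Δz = 9.81 × 3.466 × 10⁻⁴ / 34 = 1.0000 × 10⁻⁴ s⁻².
N = √(1.0000 × 10⁻⁴) = 0.010000 rad s⁻¹ → T = 2π/N = 628.32 s = 10.472 min ≈ 10.5 min.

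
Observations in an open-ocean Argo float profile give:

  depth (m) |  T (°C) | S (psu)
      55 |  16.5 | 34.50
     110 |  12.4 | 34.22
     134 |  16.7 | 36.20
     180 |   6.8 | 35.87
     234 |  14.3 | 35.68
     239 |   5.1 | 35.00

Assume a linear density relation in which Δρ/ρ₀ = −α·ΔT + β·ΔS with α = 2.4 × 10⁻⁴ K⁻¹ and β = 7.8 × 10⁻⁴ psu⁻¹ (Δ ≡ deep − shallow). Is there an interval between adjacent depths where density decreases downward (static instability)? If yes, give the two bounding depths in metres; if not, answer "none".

Evaluate Δρ/ρ₀ = −αΔT + βΔS across each adjacent pair:
  55–110 m: −αΔT+βΔS = −(2.4 × 10⁻⁴)(-4.1)+(7.8 × 10⁻⁴)(-0.28) = 7.7 × 10⁻⁴ → stable
  110–134 m: −αΔT+βΔS = −(2.4 × 10⁻⁴)(+4.3)+(7.8 × 10⁻⁴)(+1.98) = 5.1 × 10⁻⁴ → stable
  134–180 m: −αΔT+βΔS = −(2.4 × 10⁻⁴)(-9.9)+(7.8 × 10⁻⁴)(-0.33) = 2.1 × 10⁻³ → stable
  180–234 m: −αΔT+βΔS = −(2.4 × 10⁻⁴)(+7.5)+(7.8 × 10⁻⁴)(-0.19) = -1.9 × 10⁻³ → UNSTABLE
  234–239 m: −αΔT+βΔS = −(2.4 × 10⁻⁴)(-9.2)+(7.8 × 10⁻⁴)(-0.68) = 1.7 × 10⁻³ → stable
The 180–234 m interval has Δρ < 0: lighter water underlies denser water.

180–234 m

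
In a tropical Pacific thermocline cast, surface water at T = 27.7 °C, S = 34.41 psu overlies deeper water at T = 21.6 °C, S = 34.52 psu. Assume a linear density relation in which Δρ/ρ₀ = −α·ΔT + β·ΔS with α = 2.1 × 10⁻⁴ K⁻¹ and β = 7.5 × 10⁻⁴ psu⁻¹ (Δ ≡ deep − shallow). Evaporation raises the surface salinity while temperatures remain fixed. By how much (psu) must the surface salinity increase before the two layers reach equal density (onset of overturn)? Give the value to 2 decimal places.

Neutral buoyancy requires −α(T_deep − T_surf) + β(S_deep − S_surf′) = 0.
S_surf′ = S_deep − (α/β)·ΔT = 34.52 − (2.1 × 10⁻⁴/7.5 × 10⁻⁴)·(-6.1) = 36.2280 psu.
Increase required: 36.2280 − 34.41 = 1.8180 psu.

1.82 psu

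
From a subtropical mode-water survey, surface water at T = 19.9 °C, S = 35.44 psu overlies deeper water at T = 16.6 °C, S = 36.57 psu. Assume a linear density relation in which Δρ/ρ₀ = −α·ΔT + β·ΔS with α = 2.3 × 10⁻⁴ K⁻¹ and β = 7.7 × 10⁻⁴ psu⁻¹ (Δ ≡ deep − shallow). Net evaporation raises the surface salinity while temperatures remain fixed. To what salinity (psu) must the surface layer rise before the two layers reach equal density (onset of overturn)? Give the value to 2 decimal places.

Neutral buoyancy requires −α(T_deep − T_surf) + β(S_deep − S_surf′) = 0.
S_surf′ = S_deep − (α/β)·ΔT = 36.57 − (2.3 × 10⁻⁴/7.7 × 10⁻⁴)·(-3.3) = 37.5557 psu.
Increase required: 37.5557 − 35.44 = 2.1157 psu.

37.56 psu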